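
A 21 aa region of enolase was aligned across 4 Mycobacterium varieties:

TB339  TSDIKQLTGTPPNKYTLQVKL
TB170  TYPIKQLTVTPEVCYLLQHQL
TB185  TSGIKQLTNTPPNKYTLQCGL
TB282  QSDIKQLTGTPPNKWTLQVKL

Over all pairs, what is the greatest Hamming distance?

Pairwise Hamming distances:
  TB339 vs TB170: 9
  TB339 vs TB185: 4
  TB339 vs TB282: 2
  TB170 vs TB185: 9
  TB170 vs TB282: 11
  TB185 vs TB282: 6
The largest is 11, between TB170 and TB282.

11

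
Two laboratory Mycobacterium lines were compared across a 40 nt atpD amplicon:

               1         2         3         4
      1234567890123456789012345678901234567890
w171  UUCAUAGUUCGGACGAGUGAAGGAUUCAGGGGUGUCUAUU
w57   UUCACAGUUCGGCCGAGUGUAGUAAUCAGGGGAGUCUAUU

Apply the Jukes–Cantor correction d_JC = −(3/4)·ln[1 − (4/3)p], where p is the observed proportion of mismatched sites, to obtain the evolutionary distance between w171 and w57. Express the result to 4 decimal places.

0.1674

The sequences differ at positions 5 (U/C), 13 (A/C), 20 (A/U), 23 (G/U), 25 (U/A), 33 (U/A).
p = 6/40 = 0.150000.
d = −0.75 · ln(1 − (4/3)·0.150000) = −0.75 · ln(0.800000) = −0.75 · (-0.223144) = 0.1674.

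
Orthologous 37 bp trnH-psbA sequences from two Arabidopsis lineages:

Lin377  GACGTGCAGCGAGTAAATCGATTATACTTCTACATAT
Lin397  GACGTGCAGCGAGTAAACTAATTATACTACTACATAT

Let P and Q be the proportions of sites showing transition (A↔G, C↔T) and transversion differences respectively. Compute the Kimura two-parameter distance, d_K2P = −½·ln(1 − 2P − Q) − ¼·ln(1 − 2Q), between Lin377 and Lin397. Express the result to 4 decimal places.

0.1188

Mismatches occur at site 18 (T↔C, transition), site 19 (C↔T, transition), site 20 (G↔A, transition), site 29 (T↔A, transversion).
Of the 4 differences, 3 transitions and 1 transversion over 37 sites: P = 3/37 = 0.081081, Q = 1/37 = 0.027027.
d = −0.5·ln(0.810811) − 0.25·ln(0.945946) = −0.5·(-0.209720) − 0.25·(-0.055570) = 0.1188.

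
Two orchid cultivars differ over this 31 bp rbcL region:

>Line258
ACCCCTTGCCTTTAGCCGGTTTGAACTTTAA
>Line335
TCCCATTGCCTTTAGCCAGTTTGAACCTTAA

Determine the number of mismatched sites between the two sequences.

4

Mismatches occur at site 1 (A/T), site 5 (C/A), site 18 (G/A), site 27 (T/C).
That gives 4 mismatches out of 31 aligned sites, so the Hamming distance is 4.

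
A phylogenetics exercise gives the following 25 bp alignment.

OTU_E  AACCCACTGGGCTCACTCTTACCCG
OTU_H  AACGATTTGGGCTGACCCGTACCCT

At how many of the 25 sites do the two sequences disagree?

Mismatches occur at site 4 (C→G), site 5 (C→A), site 6 (A→T), site 7 (C→T), site 14 (C→G), site 17 (T→C), site 19 (T→G), site 25 (G→T).
That gives 8 mismatches out of 25 aligned sites, so the Hamming distance is 8.

8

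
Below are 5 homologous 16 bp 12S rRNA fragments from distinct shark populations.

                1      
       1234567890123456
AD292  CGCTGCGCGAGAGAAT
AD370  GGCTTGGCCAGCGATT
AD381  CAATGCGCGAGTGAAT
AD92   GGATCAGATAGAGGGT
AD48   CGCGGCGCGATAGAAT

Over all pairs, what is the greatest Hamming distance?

Pairwise Hamming distances:
  AD292 vs AD370: 6
  AD292 vs AD381: 3
  AD292 vs AD92: 8
  AD292 vs AD48: 2
  AD370 vs AD381: 8
  AD370 vs AD92: 8
  AD370 vs AD48: 8
  AD381 vs AD92: 9
  AD381 vs AD48: 5
  AD92 vs AD48: 10
The largest is 10, between AD92 and AD48.

10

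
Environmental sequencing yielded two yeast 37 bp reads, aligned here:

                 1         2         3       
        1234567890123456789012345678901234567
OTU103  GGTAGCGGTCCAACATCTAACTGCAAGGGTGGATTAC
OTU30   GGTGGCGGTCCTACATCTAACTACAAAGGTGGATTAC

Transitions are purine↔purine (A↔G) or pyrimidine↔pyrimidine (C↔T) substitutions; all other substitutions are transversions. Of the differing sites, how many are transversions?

The sequences differ at positions 4 (A/G, transition), 12 (A/T, transversion), 23 (G/A, transition), 27 (G/A, transition).
Of the 4 differences, 3 transitions and 1 transversion, so the answer is 1.

1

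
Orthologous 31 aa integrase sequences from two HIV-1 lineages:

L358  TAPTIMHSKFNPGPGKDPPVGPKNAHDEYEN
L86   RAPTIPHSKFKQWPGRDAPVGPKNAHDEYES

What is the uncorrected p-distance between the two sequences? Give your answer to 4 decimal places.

0.2581

The sequences differ at positions 1 (T/R), 6 (M/P), 11 (N/K), 12 (P/Q), 13 (G/W), 16 (K/R), 18 (P/A), 31 (N/S).
There are 8 differences over 31 sites, so p = 8/31 = 0.2581.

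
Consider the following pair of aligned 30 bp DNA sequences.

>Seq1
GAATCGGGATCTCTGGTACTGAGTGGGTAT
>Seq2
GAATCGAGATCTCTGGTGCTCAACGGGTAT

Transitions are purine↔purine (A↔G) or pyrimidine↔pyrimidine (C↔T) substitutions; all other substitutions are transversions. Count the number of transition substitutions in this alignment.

4

Mismatches occur at site 7 (G↔A, transition), site 18 (A↔G, transition), site 21 (G↔C, transversion), site 23 (G↔A, transition), site 24 (T↔C, transition).
Of the 5 differences, 4 transitions and 1 transversion, so the answer is 4.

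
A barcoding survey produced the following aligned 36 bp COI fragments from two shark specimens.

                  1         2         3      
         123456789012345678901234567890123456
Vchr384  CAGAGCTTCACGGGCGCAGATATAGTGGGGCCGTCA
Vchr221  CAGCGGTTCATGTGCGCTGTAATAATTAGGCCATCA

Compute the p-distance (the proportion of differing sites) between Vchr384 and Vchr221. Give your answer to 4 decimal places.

The sequences differ at positions 4 (A/C), 6 (C/G), 11 (C/T), 13 (G/T), 18 (A/T), 20 (A/T), 21 (T/A), 25 (G/A), 27 (G/T), 28 (G/A), 33 (G/A).
There are 11 differences over 36 sites, so p = 11/36 = 0.3056.

0.3056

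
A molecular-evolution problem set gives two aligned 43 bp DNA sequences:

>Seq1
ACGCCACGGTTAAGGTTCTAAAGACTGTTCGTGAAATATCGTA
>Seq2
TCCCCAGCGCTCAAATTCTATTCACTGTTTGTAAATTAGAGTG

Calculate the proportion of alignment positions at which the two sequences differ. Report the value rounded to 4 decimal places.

0.3953

The sequences differ at positions 1 (A/T), 3 (G/C), 7 (C/G), 8 (G/C), 10 (T/C), 12 (A/C), 14 (G/A), 15 (G/A), 21 (A/T), 22 (A/T), 23 (G/C), 30 (C/T), 33 (G/A), 36 (A/T), 39 (T/G), 40 (C/A), 43 (A/G).
There are 17 differences over 43 sites, so p = 17/43 = 0.3953.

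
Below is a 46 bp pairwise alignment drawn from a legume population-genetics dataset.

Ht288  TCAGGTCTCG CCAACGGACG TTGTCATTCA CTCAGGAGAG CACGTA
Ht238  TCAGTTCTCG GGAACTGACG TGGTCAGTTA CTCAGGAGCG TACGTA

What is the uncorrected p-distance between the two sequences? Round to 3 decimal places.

Mismatches occur at site 5 (G→T), site 11 (C→G), site 12 (C→G), site 16 (G→T), site 22 (T→G), site 27 (T→G), site 29 (C→T), site 39 (A→C), site 41 (C→T).
There are 9 differences over 46 sites, so p = 9/46 = 0.196.

0.196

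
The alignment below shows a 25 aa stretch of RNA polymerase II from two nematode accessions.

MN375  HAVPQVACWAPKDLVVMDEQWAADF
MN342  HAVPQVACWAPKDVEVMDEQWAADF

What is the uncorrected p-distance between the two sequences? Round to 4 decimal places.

Differing sites — 14:L/V; 15:V/E.
There are 2 differences over 25 sites, so p = 2/25 = 0.0800.

0.0800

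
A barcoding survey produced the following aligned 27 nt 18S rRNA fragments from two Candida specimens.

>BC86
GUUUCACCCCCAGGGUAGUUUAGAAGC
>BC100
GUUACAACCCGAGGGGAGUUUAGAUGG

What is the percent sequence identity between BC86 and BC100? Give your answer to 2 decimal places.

77.78%

Mismatches occur at site 4 (U/A), site 7 (C/A), site 11 (C/G), site 16 (U/G), site 25 (A/U), site 27 (C/G).
21 of the 27 sites match, so the percent identity is 21/27 × 100 = 77.78%.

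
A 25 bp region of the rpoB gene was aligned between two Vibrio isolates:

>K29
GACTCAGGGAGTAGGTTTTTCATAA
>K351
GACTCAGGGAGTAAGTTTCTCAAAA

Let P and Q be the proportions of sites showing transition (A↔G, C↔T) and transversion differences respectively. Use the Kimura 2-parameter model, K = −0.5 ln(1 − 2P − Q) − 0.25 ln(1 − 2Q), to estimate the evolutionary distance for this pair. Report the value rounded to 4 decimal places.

The sequences differ at positions 14 (G/A, transition), 19 (T/C, transition), 23 (T/A, transversion).
Of the 3 differences, 2 transitions and 1 transversion over 25 sites: P = 2/25 = 0.080000, Q = 1/25 = 0.040000.
d = −0.5·ln(0.800000) − 0.25·ln(0.920000) = −0.5·(-0.223144) − 0.25·(-0.083382) = 0.1324.

0.1324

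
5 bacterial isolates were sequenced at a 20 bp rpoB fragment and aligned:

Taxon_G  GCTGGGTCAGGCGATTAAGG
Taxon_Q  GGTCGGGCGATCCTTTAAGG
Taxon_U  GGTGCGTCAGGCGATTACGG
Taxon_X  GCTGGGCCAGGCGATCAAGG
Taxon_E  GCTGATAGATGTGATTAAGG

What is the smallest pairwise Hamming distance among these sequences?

Pairwise Hamming distances:
  Taxon_G vs Taxon_Q: 8
  Taxon_G vs Taxon_U: 3
  Taxon_G vs Taxon_X: 2
  Taxon_G vs Taxon_E: 6
  Taxon_Q vs Taxon_U: 9
  Taxon_Q vs Taxon_X: 9
  Taxon_Q vs Taxon_E: 12
  Taxon_U vs Taxon_X: 5
  Taxon_U vs Taxon_E: 8
  Taxon_X vs Taxon_E: 7
The smallest is 2, between Taxon_G and Taxon_X.

2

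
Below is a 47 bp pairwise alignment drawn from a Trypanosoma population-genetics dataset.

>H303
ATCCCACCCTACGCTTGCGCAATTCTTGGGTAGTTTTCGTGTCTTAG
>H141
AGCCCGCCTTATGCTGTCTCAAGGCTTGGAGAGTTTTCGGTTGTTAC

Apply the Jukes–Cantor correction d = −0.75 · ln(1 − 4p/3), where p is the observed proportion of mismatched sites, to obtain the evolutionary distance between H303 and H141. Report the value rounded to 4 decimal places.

Differing sites — 2:T/G; 6:A/G; 9:C/T; 12:C/T; 16:T/G; 17:G/T; 19:G/T; 23:T/G; 24:T/G; 30:G/A; 31:T/G; 40:T/G; 41:G/T; 43:C/G; 47:G/C.
p = 15/47 = 0.319149.
d = −0.75 · ln(1 − (4/3)·0.319149) = −0.75 · ln(0.574468) = −0.75 · (-0.554311) = 0.4157.

0.4157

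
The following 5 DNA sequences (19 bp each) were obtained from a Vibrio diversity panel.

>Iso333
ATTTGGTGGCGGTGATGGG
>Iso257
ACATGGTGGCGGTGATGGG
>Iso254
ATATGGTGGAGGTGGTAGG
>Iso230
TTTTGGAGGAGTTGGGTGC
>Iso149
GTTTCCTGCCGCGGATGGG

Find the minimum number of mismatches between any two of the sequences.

2

Pairwise Hamming distances:
  Iso333 vs Iso257: 2
  Iso333 vs Iso254: 4
  Iso333 vs Iso230: 8
  Iso333 vs Iso149: 6
  Iso257 vs Iso254: 4
  Iso257 vs Iso230: 10
  Iso257 vs Iso149: 8
  Iso254 vs Iso230: 7
  Iso254 vs Iso149: 10
  Iso230 vs Iso149: 12
The smallest is 2, between Iso333 and Iso257.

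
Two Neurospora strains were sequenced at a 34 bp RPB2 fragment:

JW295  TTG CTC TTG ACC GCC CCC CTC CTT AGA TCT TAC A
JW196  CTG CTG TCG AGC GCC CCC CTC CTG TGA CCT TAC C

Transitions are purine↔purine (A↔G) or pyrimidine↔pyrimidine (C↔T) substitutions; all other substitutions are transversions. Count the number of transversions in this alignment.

Mismatches occur at site 1 (T→C, transition), site 6 (C→G, transversion), site 8 (T→C, transition), site 11 (C→G, transversion), site 24 (T→G, transversion), site 25 (A→T, transversion), site 28 (T→C, transition), site 34 (A→C, transversion).
Of the 8 differences, 3 transitions and 5 transversions, so the answer is 5.

5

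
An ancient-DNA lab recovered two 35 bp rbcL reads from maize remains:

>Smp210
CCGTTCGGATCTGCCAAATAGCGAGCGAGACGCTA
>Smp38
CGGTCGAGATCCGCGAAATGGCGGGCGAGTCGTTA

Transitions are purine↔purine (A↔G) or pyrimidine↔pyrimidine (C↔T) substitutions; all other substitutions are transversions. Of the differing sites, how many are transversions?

The sequences differ at positions 2 (C/G, transversion), 5 (T/C, transition), 6 (C/G, transversion), 7 (G/A, transition), 12 (T/C, transition), 15 (C/G, transversion), 20 (A/G, transition), 24 (A/G, transition), 30 (A/T, transversion), 33 (C/T, transition).
Of the 10 differences, 6 transitions and 4 transversions, so the answer is 4.

4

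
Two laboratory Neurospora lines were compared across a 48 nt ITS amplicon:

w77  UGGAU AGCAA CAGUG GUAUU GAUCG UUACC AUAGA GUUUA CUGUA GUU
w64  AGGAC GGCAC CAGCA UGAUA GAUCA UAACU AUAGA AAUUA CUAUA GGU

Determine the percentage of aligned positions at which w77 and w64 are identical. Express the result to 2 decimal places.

66.67%

The sequences differ at positions 1 (U/A), 5 (U/C), 6 (A/G), 10 (A/C), 14 (U/C), 15 (G/A), 16 (G/U), 17 (U/G), 20 (U/A), 25 (G/A), 27 (U/A), 30 (C/U), 36 (G/A), 37 (U/A), 43 (G/A), 47 (U/G).
32 of the 48 sites match, so the percent identity is 32/48 × 100 = 66.67%.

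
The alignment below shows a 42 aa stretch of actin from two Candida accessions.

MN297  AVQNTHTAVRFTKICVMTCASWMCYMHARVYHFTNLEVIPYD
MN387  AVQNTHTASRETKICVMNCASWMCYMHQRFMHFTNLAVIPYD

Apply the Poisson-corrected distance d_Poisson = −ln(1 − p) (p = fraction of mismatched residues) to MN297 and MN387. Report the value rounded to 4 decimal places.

Mismatches occur at site 9 (V→S), site 11 (F→E), site 18 (T→N), site 28 (A→Q), site 30 (V→F), site 31 (Y→M), site 37 (E→A).
p = 7/42 = 0.166667.
d = −ln(1 − 0.166667) = −ln(0.833333) = 0.1823.

0.1823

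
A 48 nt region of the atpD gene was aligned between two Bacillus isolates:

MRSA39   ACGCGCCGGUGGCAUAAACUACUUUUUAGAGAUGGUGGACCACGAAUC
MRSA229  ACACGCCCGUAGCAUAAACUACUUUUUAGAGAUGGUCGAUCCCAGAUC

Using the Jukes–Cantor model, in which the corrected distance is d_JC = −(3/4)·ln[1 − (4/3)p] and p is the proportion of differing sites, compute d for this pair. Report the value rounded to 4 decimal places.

Mismatches occur at site 3 (G↔A), site 8 (G↔C), site 11 (G↔A), site 37 (G↔C), site 40 (C↔U), site 42 (A↔C), site 44 (G↔A), site 45 (A↔G).
p = 8/48 = 0.166667.
d = −0.75 · ln(1 − (4/3)·0.166667) = −0.75 · ln(0.777777) = −0.75 · (-0.251315) = 0.1885.

0.1885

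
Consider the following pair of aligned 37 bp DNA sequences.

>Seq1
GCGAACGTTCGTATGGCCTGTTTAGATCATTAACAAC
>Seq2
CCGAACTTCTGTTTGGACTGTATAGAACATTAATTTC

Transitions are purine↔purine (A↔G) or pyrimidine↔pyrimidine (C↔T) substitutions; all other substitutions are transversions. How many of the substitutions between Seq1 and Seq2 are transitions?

The sequences differ at positions 1 (G/C, transversion), 7 (G/T, transversion), 9 (T/C, transition), 10 (C/T, transition), 13 (A/T, transversion), 17 (C/A, transversion), 22 (T/A, transversion), 27 (T/A, transversion), 34 (C/T, transition), 35 (A/T, transversion), 36 (A/T, transversion).
Of the 11 differences, 3 transitions and 8 transversions, so the answer is 3.

3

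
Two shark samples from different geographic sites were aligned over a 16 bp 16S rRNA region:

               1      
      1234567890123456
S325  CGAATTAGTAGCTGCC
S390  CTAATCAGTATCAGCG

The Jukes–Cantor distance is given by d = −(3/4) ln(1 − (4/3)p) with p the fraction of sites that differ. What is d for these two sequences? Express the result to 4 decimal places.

The sequences differ at positions 2 (G/T), 6 (T/C), 11 (G/T), 13 (T/A), 16 (C/G).
p = 5/16 = 0.312500.
d = −0.75 · ln(1 − (4/3)·0.312500) = −0.75 · ln(0.583333) = −0.75 · (-0.538997) = 0.4042.

0.4042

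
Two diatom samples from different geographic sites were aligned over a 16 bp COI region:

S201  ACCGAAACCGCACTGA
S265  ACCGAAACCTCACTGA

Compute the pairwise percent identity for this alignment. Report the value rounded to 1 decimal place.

93.8%

The sequences differ at position 10 (G/T).
15 of the 16 sites match, so the percent identity is 15/16 × 100 = 93.8%.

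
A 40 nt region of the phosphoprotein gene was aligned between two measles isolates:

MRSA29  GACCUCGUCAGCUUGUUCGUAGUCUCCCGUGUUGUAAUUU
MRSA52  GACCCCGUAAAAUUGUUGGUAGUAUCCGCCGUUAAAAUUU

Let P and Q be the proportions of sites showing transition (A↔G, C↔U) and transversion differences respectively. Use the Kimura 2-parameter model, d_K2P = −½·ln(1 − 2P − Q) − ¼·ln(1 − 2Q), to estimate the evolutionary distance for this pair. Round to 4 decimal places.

The sequences differ at positions 5 (U/C, transition), 9 (C/A, transversion), 11 (G/A, transition), 12 (C/A, transversion), 18 (C/G, transversion), 24 (C/A, transversion), 28 (C/G, transversion), 29 (G/C, transversion), 30 (U/C, transition), 34 (G/A, transition), 35 (U/A, transversion).
Of the 11 differences, 4 transitions and 7 transversions over 40 sites: P = 4/40 = 0.100000, Q = 7/40 = 0.175000.
d = −0.5·ln(0.625000) − 0.25·ln(0.650000) = −0.5·(-0.470004) − 0.25·(-0.430783) = 0.3427.

0.3427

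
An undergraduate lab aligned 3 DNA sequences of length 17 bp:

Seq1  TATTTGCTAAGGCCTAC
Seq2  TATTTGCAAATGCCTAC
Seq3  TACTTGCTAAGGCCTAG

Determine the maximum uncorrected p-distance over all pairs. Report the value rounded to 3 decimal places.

0.235

Pairwise Hamming distances:
  Seq1 vs Seq2: 2
  Seq1 vs Seq3: 2
  Seq2 vs Seq3: 4
The largest is 4 mismatches, between Seq2 and Seq3; p = 4/17 = 0.235.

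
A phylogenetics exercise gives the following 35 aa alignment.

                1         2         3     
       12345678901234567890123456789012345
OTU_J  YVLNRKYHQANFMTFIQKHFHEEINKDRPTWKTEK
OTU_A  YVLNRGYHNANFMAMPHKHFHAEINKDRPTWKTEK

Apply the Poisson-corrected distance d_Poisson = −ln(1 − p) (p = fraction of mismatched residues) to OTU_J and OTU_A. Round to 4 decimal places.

0.2231

Differing sites — 6:K/G; 9:Q/N; 14:T/A; 15:F/M; 16:I/P; 17:Q/H; 22:E/A.
p = 7/35 = 0.200000.
d = −ln(1 − 0.200000) = −ln(0.800000) = 0.2231.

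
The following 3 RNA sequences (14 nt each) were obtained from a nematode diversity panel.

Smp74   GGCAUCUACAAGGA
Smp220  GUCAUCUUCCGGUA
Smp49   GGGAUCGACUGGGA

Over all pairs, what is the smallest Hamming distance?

4

Pairwise Hamming distances:
  Smp74 vs Smp220: 5
  Smp74 vs Smp49: 4
  Smp220 vs Smp49: 6
The smallest is 4, between Smp74 and Smp49.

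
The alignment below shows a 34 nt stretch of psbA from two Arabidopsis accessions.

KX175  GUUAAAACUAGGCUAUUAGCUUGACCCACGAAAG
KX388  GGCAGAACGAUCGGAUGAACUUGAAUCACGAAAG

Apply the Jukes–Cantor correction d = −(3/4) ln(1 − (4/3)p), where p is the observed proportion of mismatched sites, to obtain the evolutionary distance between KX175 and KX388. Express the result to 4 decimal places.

Mismatches occur at site 2 (U→G), site 3 (U→C), site 5 (A→G), site 9 (U→G), site 11 (G→U), site 12 (G→C), site 13 (C→G), site 14 (U→G), site 17 (U→G), site 19 (G→A), site 25 (C→A), site 26 (C→U).
p = 12/34 = 0.352941.
d = −0.75 · ln(1 − (4/3)·0.352941) = −0.75 · ln(0.529412) = −0.75 · (-0.635988) = 0.4770.

0.4770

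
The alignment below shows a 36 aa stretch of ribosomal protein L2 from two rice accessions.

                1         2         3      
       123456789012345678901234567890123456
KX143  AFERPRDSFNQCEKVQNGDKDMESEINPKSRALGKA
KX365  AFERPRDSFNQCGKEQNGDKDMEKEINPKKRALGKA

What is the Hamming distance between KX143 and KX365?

4

Differing sites — 13:E/G; 15:V/E; 24:S/K; 30:S/K.
That gives 4 mismatches out of 36 aligned sites, so the Hamming distance is 4.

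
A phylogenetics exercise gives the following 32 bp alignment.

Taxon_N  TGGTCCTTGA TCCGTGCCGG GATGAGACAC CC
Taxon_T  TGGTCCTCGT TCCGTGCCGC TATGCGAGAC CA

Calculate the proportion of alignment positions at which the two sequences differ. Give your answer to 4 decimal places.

The sequences differ at positions 8 (T/C), 10 (A/T), 20 (G/C), 21 (G/T), 25 (A/C), 28 (C/G), 32 (C/A).
There are 7 differences over 32 sites, so p = 7/32 = 0.2188.

0.2188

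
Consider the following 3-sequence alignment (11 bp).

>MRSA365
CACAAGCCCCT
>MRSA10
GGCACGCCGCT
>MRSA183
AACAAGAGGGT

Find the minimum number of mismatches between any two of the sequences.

Pairwise Hamming distances:
  MRSA365 vs MRSA10: 4
  MRSA365 vs MRSA183: 5
  MRSA10 vs MRSA183: 6
The smallest is 4, between MRSA365 and MRSA10.

4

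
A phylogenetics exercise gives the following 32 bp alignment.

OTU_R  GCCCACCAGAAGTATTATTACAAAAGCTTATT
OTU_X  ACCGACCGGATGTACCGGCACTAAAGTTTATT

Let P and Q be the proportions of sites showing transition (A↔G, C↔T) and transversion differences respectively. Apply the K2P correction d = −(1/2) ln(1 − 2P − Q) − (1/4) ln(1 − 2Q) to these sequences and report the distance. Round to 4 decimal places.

0.4853

Differing sites — 1:G/A (Ti); 4:C/G (Tv); 8:A/G (Ti); 11:A/T (Tv); 15:T/C (Ti); 16:T/C (Ti); 17:A/G (Ti); 18:T/G (Tv); 19:T/C (Ti); 22:A/T (Tv); 27:C/T (Ti).
Of the 11 differences, 7 transitions and 4 transversions over 32 sites: P = 7/32 = 0.218750, Q = 4/32 = 0.125000.
d = −0.5·ln(0.437500) − 0.25·ln(0.750000) = −0.5·(-0.826679) − 0.25·(-0.287682) = 0.4853.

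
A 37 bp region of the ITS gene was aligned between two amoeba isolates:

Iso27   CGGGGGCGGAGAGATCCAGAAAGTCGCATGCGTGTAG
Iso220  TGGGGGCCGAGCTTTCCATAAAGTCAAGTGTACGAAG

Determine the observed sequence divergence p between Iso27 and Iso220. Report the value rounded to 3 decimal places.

0.351

Mismatches occur at site 1 (C↔T), site 8 (G↔C), site 12 (A↔C), site 13 (G↔T), site 14 (A↔T), site 19 (G↔T), site 26 (G↔A), site 27 (C↔A), site 28 (A↔G), site 31 (C↔T), site 32 (G↔A), site 33 (T↔C), site 35 (T↔A).
There are 13 differences over 37 sites, so p = 13/37 = 0.351.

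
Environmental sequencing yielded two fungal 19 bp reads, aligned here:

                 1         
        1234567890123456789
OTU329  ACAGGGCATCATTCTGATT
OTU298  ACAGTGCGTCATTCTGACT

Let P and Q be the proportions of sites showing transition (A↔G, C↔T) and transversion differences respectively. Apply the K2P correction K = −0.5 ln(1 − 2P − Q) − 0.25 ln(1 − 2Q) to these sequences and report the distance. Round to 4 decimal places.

The sequences differ at positions 5 (G/T, transversion), 8 (A/G, transition), 18 (T/C, transition).
Of the 3 differences, 2 transitions and 1 transversion over 19 sites: P = 2/19 = 0.105263, Q = 1/19 = 0.052632.
d = −0.5·ln(0.736842) − 0.25·ln(0.894736) = −0.5·(-0.305382) − 0.25·(-0.111227) = 0.1805.

0.1805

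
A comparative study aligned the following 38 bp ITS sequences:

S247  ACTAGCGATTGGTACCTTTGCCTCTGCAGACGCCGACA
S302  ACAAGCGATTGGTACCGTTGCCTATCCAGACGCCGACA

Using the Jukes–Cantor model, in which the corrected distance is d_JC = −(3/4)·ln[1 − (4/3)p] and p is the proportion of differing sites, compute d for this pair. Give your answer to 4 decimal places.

0.1134

Mismatches occur at site 3 (T→A), site 17 (T→G), site 24 (C→A), site 26 (G→C).
p = 4/38 = 0.105263.
d = −0.75 · ln(1 − (4/3)·0.105263) = −0.75 · ln(0.859649) = −0.75 · (-0.151231) = 0.1134.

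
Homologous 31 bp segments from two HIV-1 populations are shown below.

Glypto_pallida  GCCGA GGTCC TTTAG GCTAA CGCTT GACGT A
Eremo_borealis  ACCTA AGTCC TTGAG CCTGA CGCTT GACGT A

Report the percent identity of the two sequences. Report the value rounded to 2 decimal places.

80.65%

Mismatches occur at site 1 (G/A), site 4 (G/T), site 6 (G/A), site 13 (T/G), site 16 (G/C), site 19 (A/G).
25 of the 31 sites match, so the percent identity is 25/31 × 100 = 80.65%.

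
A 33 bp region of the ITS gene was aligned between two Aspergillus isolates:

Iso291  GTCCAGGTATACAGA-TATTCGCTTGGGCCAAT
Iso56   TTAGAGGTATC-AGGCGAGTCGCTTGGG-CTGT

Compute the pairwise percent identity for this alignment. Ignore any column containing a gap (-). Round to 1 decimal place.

Excluding the 3 gap columns leaves 30 comparable sites.
Differing sites — 1:G/T; 3:C/A; 4:C/G; 11:A/C; 15:A/G; 17:T/G; 19:T/G; 31:A/T; 32:A/G.
21 of the 30 comparable sites match, so the percent identity is 21/30 × 100 = 70.0%.

70.0%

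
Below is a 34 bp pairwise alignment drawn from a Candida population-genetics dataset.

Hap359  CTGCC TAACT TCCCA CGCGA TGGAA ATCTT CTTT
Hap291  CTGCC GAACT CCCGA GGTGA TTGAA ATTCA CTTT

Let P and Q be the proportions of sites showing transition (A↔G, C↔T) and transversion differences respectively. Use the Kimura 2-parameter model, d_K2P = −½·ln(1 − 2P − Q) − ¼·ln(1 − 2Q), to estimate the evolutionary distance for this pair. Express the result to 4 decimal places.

The sequences differ at positions 6 (T/G, transversion), 11 (T/C, transition), 14 (C/G, transversion), 16 (C/G, transversion), 18 (C/T, transition), 22 (G/T, transversion), 28 (C/T, transition), 29 (T/C, transition), 30 (T/A, transversion).
Of the 9 differences, 4 transitions and 5 transversions over 34 sites: P = 4/34 = 0.117647, Q = 5/34 = 0.147059.
d = −0.5·ln(0.617647) − 0.25·ln(0.705882) = −0.5·(-0.481838) − 0.25·(-0.348307) = 0.3280.

0.3280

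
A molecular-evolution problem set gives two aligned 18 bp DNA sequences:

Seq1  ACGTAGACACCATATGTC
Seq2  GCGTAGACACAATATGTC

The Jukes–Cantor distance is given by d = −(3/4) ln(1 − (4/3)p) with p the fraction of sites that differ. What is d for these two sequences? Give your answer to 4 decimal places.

0.1203

Differing sites — 1:A/G; 11:C/A.
p = 2/18 = 0.111111.
d = −0.75 · ln(1 − (4/3)·0.111111) = −0.75 · ln(0.851852) = −0.75 · (-0.160342) = 0.1203.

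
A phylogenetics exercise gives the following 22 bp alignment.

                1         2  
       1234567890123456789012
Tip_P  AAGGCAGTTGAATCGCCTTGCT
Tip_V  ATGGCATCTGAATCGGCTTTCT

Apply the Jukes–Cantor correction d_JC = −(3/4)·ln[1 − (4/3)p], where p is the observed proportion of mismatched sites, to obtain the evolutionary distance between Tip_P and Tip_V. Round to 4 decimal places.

0.2708

Differing sites — 2:A/T; 7:G/T; 8:T/C; 16:C/G; 20:G/T.
p = 5/22 = 0.227273.
d = −0.75 · ln(1 − (4/3)·0.227273) = −0.75 · ln(0.696969) = −0.75 · (-0.361014) = 0.2708.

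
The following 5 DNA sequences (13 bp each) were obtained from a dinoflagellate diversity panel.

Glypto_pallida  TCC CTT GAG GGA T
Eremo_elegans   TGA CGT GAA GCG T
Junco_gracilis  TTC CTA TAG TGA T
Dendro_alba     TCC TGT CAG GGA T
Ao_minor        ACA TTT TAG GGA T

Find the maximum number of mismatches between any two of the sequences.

Pairwise Hamming distances:
  Glypto_pallida vs Eremo_elegans: 6
  Glypto_pallida vs Junco_gracilis: 4
  Glypto_pallida vs Dendro_alba: 3
  Glypto_pallida vs Ao_minor: 4
  Eremo_elegans vs Junco_gracilis: 9
  Eremo_elegans vs Dendro_alba: 7
  Eremo_elegans vs Ao_minor: 8
  Junco_gracilis vs Dendro_alba: 6
  Junco_gracilis vs Ao_minor: 6
  Dendro_alba vs Ao_minor: 4
The largest is 9, between Eremo_elegans and Junco_gracilis.

9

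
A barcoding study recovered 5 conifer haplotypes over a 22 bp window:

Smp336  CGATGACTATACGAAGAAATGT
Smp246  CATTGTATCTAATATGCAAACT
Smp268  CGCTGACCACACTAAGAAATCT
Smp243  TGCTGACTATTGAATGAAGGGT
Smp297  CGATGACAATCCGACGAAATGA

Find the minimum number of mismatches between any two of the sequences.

Pairwise Hamming distances:
  Smp336 vs Smp246: 11
  Smp336 vs Smp268: 5
  Smp336 vs Smp243: 8
  Smp336 vs Smp297: 4
  Smp246 vs Smp268: 11
  Smp246 vs Smp243: 13
  Smp246 vs Smp297: 14
  Smp268 vs Smp243: 10
  Smp268 vs Smp297: 8
  Smp243 vs Smp297: 10
The smallest is 4, between Smp336 and Smp297.

4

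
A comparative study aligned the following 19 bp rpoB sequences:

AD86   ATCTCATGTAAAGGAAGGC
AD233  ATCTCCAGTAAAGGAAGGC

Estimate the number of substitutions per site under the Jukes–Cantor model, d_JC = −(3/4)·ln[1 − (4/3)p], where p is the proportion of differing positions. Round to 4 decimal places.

0.1134

Mismatches occur at site 6 (A↔C), site 7 (T↔A).
p = 2/19 = 0.105263.
d = −0.75 · ln(1 − (4/3)·0.105263) = −0.75 · ln(0.859649) = −0.75 · (-0.151231) = 0.1134.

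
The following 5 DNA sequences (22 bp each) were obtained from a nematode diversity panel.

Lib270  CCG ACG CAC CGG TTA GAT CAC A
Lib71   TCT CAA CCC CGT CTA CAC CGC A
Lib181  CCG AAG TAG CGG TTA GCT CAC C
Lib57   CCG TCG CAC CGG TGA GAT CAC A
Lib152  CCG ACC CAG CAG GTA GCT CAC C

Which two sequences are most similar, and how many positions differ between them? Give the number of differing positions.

2

Pairwise Hamming distances:
  Lib270 vs Lib71: 11
  Lib270 vs Lib181: 5
  Lib270 vs Lib57: 2
  Lib270 vs Lib152: 6
  Lib71 vs Lib181: 14
  Lib71 vs Lib57: 12
  Lib71 vs Lib152: 15
  Lib181 vs Lib57: 7
  Lib181 vs Lib152: 5
  Lib57 vs Lib152: 8
The smallest is 2, between Lib270 and Lib57.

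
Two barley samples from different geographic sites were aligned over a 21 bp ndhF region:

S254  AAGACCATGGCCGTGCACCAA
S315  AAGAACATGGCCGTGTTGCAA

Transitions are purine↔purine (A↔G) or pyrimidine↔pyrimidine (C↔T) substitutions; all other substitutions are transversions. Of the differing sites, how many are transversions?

Differing sites — 5:C/A (Tv); 16:C/T (Ti); 17:A/T (Tv); 18:C/G (Tv).
Of the 4 differences, 1 transition and 3 transversions, so the answer is 3.

3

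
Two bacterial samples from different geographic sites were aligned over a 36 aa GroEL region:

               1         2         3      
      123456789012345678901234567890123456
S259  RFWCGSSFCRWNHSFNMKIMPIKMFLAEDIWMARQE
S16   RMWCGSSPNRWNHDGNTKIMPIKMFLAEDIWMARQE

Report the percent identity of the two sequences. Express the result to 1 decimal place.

83.3%

The sequences differ at positions 2 (F/M), 8 (F/P), 9 (C/N), 14 (S/D), 15 (F/G), 17 (M/T).
30 of the 36 sites match, so the percent identity is 30/36 × 100 = 83.3%.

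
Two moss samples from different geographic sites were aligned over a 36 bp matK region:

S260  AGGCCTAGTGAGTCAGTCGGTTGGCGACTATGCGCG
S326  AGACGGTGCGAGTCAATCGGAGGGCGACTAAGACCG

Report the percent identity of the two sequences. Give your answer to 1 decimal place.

69.4%

Mismatches occur at site 3 (G↔A), site 5 (C↔G), site 6 (T↔G), site 7 (A↔T), site 9 (T↔C), site 16 (G↔A), site 21 (T↔A), site 22 (T↔G), site 31 (T↔A), site 33 (C↔A), site 34 (G↔C).
25 of the 36 sites match, so the percent identity is 25/36 × 100 = 69.4%.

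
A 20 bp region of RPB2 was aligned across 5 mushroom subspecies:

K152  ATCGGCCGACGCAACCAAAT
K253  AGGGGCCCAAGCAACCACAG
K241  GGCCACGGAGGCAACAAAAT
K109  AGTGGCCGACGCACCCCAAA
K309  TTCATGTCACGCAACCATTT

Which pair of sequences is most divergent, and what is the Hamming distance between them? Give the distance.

Pairwise Hamming distances:
  K152 vs K253: 6
  K152 vs K241: 7
  K152 vs K109: 5
  K152 vs K309: 8
  K253 vs K241: 10
  K253 vs K109: 7
  K253 vs K309: 11
  K241 vs K109: 10
  K241 vs K309: 11
  K109 vs K309: 13
The largest is 13, between K109 and K309.

13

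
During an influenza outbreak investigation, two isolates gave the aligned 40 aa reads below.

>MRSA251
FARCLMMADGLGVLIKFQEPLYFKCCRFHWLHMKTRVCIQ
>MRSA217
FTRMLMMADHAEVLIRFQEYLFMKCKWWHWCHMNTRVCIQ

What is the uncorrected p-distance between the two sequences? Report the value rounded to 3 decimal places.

The sequences differ at positions 2 (A/T), 4 (C/M), 10 (G/H), 11 (L/A), 12 (G/E), 16 (K/R), 20 (P/Y), 22 (Y/F), 23 (F/M), 26 (C/K), 27 (R/W), 28 (F/W), 31 (L/C), 34 (K/N).
There are 14 differences over 40 sites, so p = 14/40 = 0.350.

0.350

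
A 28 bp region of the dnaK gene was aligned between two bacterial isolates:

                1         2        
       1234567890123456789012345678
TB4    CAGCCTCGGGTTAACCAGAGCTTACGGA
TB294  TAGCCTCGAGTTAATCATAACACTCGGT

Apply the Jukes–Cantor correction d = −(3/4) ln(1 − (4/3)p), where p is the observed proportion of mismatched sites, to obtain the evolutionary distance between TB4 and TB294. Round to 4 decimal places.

Differing sites — 1:C/T; 9:G/A; 15:C/T; 18:G/T; 20:G/A; 22:T/A; 23:T/C; 24:A/T; 28:A/T.
p = 9/28 = 0.321429.
d = −0.75 · ln(1 − (4/3)·0.321429) = −0.75 · ln(0.571428) = −0.75 · (-0.559617) = 0.4197.

0.4197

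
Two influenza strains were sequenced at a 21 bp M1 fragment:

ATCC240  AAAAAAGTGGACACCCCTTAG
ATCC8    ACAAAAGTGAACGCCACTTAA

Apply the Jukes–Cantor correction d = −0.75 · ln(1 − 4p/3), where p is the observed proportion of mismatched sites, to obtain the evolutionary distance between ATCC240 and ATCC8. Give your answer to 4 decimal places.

Differing sites — 2:A/C; 10:G/A; 13:A/G; 16:C/A; 21:G/A.
p = 5/21 = 0.238095.
d = −0.75 · ln(1 − (4/3)·0.238095) = −0.75 · ln(0.682540) = −0.75 · (-0.381934) = 0.2865.

0.2865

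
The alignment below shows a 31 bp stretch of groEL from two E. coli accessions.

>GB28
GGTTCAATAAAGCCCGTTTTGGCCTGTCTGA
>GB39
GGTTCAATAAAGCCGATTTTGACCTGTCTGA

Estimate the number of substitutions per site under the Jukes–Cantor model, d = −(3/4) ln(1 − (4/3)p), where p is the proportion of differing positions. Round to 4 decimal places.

Differing sites — 15:C/G; 16:G/A; 22:G/A.
p = 3/31 = 0.096774.
d = −0.75 · ln(1 − (4/3)·0.096774) = −0.75 · ln(0.870968) = −0.75 · (-0.138150) = 0.1036.

0.1036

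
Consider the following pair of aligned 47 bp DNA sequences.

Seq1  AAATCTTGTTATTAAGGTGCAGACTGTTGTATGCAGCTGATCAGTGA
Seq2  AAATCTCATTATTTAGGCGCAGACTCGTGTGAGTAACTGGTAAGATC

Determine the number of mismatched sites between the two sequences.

15

Mismatches occur at site 7 (T/C), site 8 (G/A), site 14 (A/T), site 18 (T/C), site 26 (G/C), site 27 (T/G), site 31 (A/G), site 32 (T/A), site 34 (C/T), site 36 (G/A), site 40 (A/G), site 42 (C/A), site 45 (T/A), site 46 (G/T), site 47 (A/C).
That gives 15 mismatches out of 47 aligned sites, so the Hamming distance is 15.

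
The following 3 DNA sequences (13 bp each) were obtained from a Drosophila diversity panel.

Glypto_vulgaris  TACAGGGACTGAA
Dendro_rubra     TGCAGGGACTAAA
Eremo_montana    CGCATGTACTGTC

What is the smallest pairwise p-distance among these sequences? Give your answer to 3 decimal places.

0.154

Pairwise Hamming distances:
  Glypto_vulgaris vs Dendro_rubra: 2
  Glypto_vulgaris vs Eremo_montana: 6
  Dendro_rubra vs Eremo_montana: 6
The smallest is 2 mismatches, between Glypto_vulgaris and Dendro_rubra; p = 2/13 = 0.154.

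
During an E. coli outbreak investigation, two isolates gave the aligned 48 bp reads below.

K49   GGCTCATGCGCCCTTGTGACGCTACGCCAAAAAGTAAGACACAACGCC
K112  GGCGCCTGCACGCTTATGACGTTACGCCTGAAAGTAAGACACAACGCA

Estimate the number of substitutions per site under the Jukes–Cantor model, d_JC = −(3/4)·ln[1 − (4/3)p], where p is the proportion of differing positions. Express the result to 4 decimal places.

Mismatches occur at site 4 (T/G), site 6 (A/C), site 10 (G/A), site 12 (C/G), site 16 (G/A), site 22 (C/T), site 29 (A/T), site 30 (A/G), site 48 (C/A).
p = 9/48 = 0.187500.
d = −0.75 · ln(1 − (4/3)·0.187500) = −0.75 · ln(0.750000) = −0.75 · (-0.287682) = 0.2158.

0.2158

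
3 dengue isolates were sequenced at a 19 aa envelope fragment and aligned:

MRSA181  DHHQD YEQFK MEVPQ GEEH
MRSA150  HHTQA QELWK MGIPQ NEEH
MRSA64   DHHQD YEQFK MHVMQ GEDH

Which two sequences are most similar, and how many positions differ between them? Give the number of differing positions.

3

Pairwise Hamming distances:
  MRSA181 vs MRSA150: 9
  MRSA181 vs MRSA64: 3
  MRSA150 vs MRSA64: 11
The smallest is 3, between MRSA181 and MRSA64.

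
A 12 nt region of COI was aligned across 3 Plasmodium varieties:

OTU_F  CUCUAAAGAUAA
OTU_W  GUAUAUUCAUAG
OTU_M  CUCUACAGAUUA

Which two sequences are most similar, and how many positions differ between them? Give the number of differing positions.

2

Pairwise Hamming distances:
  OTU_F vs OTU_W: 6
  OTU_F vs OTU_M: 2
  OTU_W vs OTU_M: 7
The smallest is 2, between OTU_F and OTU_M.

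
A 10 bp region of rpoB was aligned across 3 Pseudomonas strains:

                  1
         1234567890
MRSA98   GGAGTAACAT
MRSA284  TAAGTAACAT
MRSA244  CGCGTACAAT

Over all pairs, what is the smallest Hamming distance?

2

Pairwise Hamming distances:
  MRSA98 vs MRSA284: 2
  MRSA98 vs MRSA244: 4
  MRSA284 vs MRSA244: 5
The smallest is 2, between MRSA98 and MRSA284.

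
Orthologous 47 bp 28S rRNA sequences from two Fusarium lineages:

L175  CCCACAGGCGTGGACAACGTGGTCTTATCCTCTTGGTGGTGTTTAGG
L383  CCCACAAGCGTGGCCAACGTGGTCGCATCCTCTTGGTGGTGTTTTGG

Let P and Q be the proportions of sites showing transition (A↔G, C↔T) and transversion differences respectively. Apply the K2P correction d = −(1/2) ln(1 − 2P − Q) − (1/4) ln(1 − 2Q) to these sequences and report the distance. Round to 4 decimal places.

0.1148

Mismatches occur at site 7 (G/A, transition), site 14 (A/C, transversion), site 25 (T/G, transversion), site 26 (T/C, transition), site 45 (A/T, transversion).
Of the 5 differences, 2 transitions and 3 transversions over 47 sites: P = 2/47 = 0.042553, Q = 3/47 = 0.063830.
d = −0.5·ln(0.851064) − 0.25·ln(0.872340) = −0.5·(-0.161268) − 0.25·(-0.136576) = 0.1148.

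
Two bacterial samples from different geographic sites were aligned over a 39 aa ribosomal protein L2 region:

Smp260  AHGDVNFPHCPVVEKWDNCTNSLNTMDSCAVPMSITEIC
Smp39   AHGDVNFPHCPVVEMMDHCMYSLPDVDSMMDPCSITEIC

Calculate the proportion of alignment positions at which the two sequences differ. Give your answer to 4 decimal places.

0.3077

Differing sites — 15:K/M; 16:W/M; 18:N/H; 20:T/M; 21:N/Y; 24:N/P; 25:T/D; 26:M/V; 29:C/M; 30:A/M; 31:V/D; 33:M/C.
There are 12 differences over 39 sites, so p = 12/39 = 0.3077.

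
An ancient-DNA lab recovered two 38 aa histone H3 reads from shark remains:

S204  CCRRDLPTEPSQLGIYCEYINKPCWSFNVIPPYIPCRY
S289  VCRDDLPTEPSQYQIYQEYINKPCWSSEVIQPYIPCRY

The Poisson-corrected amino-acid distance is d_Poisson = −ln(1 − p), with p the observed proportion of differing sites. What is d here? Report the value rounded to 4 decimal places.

0.2364

Mismatches occur at site 1 (C/V), site 4 (R/D), site 13 (L/Y), site 14 (G/Q), site 17 (C/Q), site 27 (F/S), site 28 (N/E), site 31 (P/Q).
p = 8/38 = 0.210526.
d = −ln(1 − 0.210526) = −ln(0.789474) = 0.2364.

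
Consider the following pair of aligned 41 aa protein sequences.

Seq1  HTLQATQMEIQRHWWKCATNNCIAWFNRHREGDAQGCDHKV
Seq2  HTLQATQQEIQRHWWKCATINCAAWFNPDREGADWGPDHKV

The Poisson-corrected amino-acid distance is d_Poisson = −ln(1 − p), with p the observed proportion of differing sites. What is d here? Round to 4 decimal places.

The sequences differ at positions 8 (M/Q), 20 (N/I), 23 (I/A), 28 (R/P), 29 (H/D), 33 (D/A), 34 (A/D), 35 (Q/W), 37 (C/P).
p = 9/41 = 0.219512.
d = −ln(1 − 0.219512) = −ln(0.780488) = 0.2478.

0.2478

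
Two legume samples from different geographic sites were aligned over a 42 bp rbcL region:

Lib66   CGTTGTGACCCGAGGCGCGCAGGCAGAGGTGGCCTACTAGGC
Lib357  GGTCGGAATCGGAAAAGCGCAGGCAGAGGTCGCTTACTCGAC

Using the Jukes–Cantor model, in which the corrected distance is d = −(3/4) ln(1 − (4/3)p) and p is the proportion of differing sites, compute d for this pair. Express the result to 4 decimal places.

0.3992

Mismatches occur at site 1 (C↔G), site 4 (T↔C), site 6 (T↔G), site 7 (G↔A), site 9 (C↔T), site 11 (C↔G), site 14 (G↔A), site 15 (G↔A), site 16 (C↔A), site 31 (G↔C), site 34 (C↔T), site 39 (A↔C), site 41 (G↔A).
p = 13/42 = 0.309524.
d = −0.75 · ln(1 − (4/3)·0.309524) = −0.75 · ln(0.587301) = −0.75 · (-0.532218) = 0.3992.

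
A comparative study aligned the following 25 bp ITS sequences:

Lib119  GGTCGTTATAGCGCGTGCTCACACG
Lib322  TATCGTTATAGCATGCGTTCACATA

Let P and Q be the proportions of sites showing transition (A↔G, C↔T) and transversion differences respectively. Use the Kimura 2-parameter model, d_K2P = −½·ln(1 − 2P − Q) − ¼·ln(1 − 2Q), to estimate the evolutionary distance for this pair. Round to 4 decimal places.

Differing sites — 1:G/T (Tv); 2:G/A (Ti); 13:G/A (Ti); 14:C/T (Ti); 16:T/C (Ti); 18:C/T (Ti); 24:C/T (Ti); 25:G/A (Ti).
Of the 8 differences, 7 transitions and 1 transversion over 25 sites: P = 7/25 = 0.280000, Q = 1/25 = 0.040000.
d = −0.5·ln(0.400000) − 0.25·ln(0.920000) = −0.5·(-0.916291) − 0.25·(-0.083382) = 0.4790.

0.4790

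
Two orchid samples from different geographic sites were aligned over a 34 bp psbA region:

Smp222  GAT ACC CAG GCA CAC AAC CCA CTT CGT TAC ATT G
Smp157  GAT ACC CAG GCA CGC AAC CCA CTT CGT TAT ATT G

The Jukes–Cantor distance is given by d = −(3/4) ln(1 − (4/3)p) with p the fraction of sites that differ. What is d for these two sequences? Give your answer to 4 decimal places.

Differing sites — 14:A/G; 30:C/T.
p = 2/34 = 0.058824.
d = −0.75 · ln(1 − (4/3)·0.058824) = −0.75 · ln(0.921568) = −0.75 · (-0.081679) = 0.0613.

0.0613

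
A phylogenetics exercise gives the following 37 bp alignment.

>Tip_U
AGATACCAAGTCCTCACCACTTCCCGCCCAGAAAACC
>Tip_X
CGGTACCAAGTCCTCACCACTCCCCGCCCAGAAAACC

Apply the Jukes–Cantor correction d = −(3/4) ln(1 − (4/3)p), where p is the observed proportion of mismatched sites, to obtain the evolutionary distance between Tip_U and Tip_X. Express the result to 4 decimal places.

The sequences differ at positions 1 (A/C), 3 (A/G), 22 (T/C).
p = 3/37 = 0.081081.
d = −0.75 · ln(1 − (4/3)·0.081081) = −0.75 · ln(0.891892) = −0.75 · (-0.114410) = 0.0858.

0.0858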